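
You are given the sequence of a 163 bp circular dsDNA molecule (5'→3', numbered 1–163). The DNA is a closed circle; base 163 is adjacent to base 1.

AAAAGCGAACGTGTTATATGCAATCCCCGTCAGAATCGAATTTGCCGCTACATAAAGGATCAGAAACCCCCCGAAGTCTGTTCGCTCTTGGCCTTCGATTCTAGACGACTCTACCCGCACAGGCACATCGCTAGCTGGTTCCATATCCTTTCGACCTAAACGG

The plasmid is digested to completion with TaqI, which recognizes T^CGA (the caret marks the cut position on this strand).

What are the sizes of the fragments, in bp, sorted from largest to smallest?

59, 56, 48 bp

TaqI sites (TCGA) start at positions 36, 95, 151.
TaqI cuts after the first base of each site, so after positions 36, 95, 151.
Circular molecule, 3 cuts → 3 fragments:
  37–95 → 59 bp
  96–151 → 56 bp
  152–163 then 1–36 → 12 + 36 = 48 bp
Sorted largest to smallest: 59, 56, 48 bp.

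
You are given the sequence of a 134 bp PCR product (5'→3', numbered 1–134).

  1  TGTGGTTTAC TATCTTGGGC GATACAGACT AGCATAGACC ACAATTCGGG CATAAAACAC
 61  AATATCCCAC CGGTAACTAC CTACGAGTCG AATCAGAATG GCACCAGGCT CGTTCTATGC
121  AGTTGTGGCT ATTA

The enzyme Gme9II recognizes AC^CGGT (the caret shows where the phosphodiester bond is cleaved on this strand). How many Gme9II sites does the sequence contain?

1

ACCGGT occurs starting at position 69.
Gme9II cuts at 1 site.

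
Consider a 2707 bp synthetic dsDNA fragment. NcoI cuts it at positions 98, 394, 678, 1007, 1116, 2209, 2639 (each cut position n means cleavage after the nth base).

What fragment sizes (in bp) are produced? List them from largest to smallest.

1093, 430, 329, 296, 284, 109, 98, 68 bp

Linear molecule, 7 cuts → 8 fragments:
  98 − 0 = 98 bp
  394 − 98 = 296 bp
  678 − 394 = 284 bp
  1007 − 678 = 329 bp
  1116 − 1007 = 109 bp
  2209 − 1116 = 1093 bp
  2639 − 2209 = 430 bp
  2707 − 2639 = 68 bp
Sorted largest to smallest: 1093, 430, 329, 296, 284, 109, 98, 68 bp.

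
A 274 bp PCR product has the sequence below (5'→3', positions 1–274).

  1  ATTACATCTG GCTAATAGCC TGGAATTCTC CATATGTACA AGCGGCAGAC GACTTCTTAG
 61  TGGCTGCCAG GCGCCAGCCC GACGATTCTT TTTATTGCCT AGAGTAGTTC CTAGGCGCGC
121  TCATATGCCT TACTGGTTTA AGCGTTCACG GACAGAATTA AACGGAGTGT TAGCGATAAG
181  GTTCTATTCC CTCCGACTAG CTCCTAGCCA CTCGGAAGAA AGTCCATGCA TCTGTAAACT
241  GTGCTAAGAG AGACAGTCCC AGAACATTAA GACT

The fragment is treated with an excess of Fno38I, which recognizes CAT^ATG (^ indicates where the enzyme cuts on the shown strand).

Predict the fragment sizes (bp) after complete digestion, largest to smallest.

Fno38I sites (CATATG) start at positions 31, 122.
Fno38I cuts after base 3 of each site, so after positions 33, 124.
Linear molecule, 2 cuts → 3 fragments:
  1–33 → 33 bp
  34–124 → 91 bp
  125–274 → 150 bp
Sorted largest to smallest: 150, 91, 33 bp.

150, 91, 33 bp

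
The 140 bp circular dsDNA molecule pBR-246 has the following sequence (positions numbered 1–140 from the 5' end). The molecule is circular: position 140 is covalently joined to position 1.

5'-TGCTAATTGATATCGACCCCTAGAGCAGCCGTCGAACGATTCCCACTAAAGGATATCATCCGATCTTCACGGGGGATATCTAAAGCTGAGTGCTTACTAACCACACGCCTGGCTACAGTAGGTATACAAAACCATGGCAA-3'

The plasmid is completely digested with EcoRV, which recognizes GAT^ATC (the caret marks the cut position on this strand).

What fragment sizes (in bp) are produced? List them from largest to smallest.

74, 43, 23 bp

EcoRV sites (GATATC) start at positions 9, 52, 75.
EcoRV cuts after base 3 of each site, so after positions 11, 54, 77.
Circular molecule, 3 cuts → 3 fragments:
  12–54 → 43 bp
  55–77 → 23 bp
  78–140 then 1–11 → 63 + 11 = 74 bp
Sorted largest to smallest: 74, 43, 23 bp.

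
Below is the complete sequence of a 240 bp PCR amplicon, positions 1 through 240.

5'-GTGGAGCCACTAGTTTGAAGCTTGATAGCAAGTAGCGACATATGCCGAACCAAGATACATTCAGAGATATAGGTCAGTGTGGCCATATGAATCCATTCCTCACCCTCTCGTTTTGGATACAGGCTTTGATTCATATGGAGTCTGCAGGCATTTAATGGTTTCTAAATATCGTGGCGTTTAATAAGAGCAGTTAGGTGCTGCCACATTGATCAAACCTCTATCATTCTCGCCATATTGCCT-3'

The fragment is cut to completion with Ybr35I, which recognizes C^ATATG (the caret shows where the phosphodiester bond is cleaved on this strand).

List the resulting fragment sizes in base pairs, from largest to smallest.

Ybr35I sites (CATATG) start at positions 39, 84, 132.
Ybr35I cuts after the first base of each site, so after positions 39, 84, 132.
Linear molecule, 3 cuts → 4 fragments:
  1–39 → 39 bp
  40–84 → 45 bp
  85–132 → 48 bp
  133–240 → 108 bp
Sorted largest to smallest: 108, 48, 45, 39 bp.

108, 48, 45, 39 bp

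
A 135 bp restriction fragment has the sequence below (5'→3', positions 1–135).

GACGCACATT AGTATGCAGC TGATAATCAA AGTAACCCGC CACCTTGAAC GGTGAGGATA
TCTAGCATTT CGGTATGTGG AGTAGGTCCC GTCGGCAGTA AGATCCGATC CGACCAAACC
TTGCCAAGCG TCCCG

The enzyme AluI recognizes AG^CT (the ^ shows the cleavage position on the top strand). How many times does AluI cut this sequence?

AGCT occurs starting at position 18.
AluI cuts at 1 site.

1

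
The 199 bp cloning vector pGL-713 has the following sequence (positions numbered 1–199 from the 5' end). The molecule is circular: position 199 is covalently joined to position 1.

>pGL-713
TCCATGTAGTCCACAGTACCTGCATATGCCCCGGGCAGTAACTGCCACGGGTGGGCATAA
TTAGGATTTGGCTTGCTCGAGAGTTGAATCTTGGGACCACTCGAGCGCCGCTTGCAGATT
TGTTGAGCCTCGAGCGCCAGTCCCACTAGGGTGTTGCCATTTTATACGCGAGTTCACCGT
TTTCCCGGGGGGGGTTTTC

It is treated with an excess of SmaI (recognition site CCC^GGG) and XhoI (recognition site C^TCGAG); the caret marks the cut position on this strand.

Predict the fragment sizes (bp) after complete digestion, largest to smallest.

SmaI sites (CCCGGG) start at positions 30, 184.
SmaI cuts after base 3 of each site, so after positions 32, 186.
XhoI sites (CTCGAG) start at positions 76, 100, 129.
XhoI cuts after the first base of each site, so after positions 76, 100, 129.
Combined cut positions: 32, 76, 100, 129, 186.
Circular molecule, 5 cuts → 5 fragments:
  33–76 → 44 bp
  77–100 → 24 bp
  101–129 → 29 bp
  130–186 → 57 bp
  187–199 then 1–32 → 13 + 32 = 45 bp
Sorted largest to smallest: 57, 45, 44, 29, 24 bp.

57, 45, 44, 29, 24 bp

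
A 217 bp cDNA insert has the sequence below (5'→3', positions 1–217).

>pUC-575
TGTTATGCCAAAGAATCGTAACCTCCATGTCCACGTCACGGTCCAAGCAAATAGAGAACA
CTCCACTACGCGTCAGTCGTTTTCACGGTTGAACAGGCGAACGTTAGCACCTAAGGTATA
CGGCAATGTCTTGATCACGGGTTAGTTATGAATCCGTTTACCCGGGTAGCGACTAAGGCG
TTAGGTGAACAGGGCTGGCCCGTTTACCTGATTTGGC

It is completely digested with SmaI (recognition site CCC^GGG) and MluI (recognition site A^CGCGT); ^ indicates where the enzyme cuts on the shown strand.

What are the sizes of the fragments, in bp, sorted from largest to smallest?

The SmaI site (CCCGGG) starts at position 161.
SmaI cuts after base 3 of each site, so after position 163.
The MluI site (ACGCGT) starts at position 68.
MluI cuts after the first base of each site, so after position 68.
Combined cut positions: 68, 163.
Linear molecule, 2 cuts → 3 fragments:
  1–68 → 68 bp
  69–163 → 95 bp
  164–217 → 54 bp
Sorted largest to smallest: 95, 68, 54 bp.

95, 68, 54 bp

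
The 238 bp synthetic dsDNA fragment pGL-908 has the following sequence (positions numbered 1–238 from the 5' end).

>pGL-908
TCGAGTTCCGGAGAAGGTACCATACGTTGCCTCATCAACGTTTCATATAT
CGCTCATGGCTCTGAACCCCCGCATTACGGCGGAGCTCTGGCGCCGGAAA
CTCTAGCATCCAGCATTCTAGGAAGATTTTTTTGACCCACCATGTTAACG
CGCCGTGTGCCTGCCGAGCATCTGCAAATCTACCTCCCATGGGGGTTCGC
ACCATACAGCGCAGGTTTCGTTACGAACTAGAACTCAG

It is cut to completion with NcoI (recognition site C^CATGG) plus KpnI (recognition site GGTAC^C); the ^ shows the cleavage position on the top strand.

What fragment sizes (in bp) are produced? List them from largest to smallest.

167, 51, 20 bp

The NcoI site (CCATGG) starts at position 187.
NcoI cuts after the first base of each site, so after position 187.
The KpnI site (GGTACC) starts at position 16.
KpnI cuts after base 5 of each site (before the last base), so after position 20.
Combined cut positions: 20, 187.
Linear molecule, 2 cuts → 3 fragments:
  1–20 → 20 bp
  21–187 → 167 bp
  188–238 → 51 bp
Sorted largest to smallest: 167, 51, 20 bp.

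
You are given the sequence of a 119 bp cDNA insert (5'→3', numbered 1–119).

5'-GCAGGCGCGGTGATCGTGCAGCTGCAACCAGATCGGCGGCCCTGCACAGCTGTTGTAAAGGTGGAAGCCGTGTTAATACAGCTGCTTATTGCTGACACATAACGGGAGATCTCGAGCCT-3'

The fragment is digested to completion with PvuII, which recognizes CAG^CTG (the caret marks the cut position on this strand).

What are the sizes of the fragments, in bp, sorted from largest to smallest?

PvuII sites (CAGCTG) start at positions 19, 47, 79.
PvuII cuts after base 3 of each site, so after positions 21, 49, 81.
Linear molecule, 3 cuts → 4 fragments:
  1–21 → 21 bp
  22–49 → 28 bp
  50–81 → 32 bp
  82–119 → 38 bp
Sorted largest to smallest: 38, 32, 28, 21 bp.

38, 32, 28, 21 bp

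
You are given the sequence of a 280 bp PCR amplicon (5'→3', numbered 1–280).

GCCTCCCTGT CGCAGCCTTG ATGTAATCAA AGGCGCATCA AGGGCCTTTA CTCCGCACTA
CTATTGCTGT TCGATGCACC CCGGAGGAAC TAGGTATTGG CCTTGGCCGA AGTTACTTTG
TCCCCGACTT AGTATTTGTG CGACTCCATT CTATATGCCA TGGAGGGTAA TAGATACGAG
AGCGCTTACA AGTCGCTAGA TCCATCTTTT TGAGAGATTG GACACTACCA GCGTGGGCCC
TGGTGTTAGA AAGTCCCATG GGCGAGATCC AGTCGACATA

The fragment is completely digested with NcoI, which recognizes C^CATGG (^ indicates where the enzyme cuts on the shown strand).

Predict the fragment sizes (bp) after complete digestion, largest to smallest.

NcoI sites (CCATGG) start at positions 158, 256.
NcoI cuts after the first base of each site, so after positions 158, 256.
Linear molecule, 2 cuts → 3 fragments:
  1–158 → 158 bp
  159–256 → 98 bp
  257–280 → 24 bp
Sorted largest to smallest: 158, 98, 24 bp.

158, 98, 24 bp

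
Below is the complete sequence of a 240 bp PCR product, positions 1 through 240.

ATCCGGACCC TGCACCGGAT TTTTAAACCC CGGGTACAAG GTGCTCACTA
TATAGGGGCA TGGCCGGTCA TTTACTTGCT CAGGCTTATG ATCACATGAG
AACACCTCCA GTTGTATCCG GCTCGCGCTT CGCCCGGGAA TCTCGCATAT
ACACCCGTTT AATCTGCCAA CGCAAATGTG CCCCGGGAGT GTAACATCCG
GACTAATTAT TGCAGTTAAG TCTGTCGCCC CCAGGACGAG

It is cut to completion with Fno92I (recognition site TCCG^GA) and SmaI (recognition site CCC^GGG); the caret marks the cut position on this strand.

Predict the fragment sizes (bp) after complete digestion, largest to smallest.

Fno92I sites (TCCGGA) start at positions 2, 197.
Fno92I cuts after base 4 of each site, so after positions 5, 200.
SmaI sites (CCCGGG) start at positions 29, 133, 182.
SmaI cuts after base 3 of each site, so after positions 31, 135, 184.
Combined cut positions: 5, 31, 135, 184, 200.
Linear molecule, 5 cuts → 6 fragments:
  1–5 → 5 bp
  6–31 → 26 bp
  32–135 → 104 bp
  136–184 → 49 bp
  185–200 → 16 bp
  201–240 → 40 bp
Sorted largest to smallest: 104, 49, 40, 26, 16, 5 bp.

104, 49, 40, 26, 16, 5 bp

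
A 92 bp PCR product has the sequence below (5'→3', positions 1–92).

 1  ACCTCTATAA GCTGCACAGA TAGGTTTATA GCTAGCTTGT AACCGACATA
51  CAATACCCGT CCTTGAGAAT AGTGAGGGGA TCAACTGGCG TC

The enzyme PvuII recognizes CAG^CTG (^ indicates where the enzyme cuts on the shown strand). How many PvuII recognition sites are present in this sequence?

0

No occurrence of CAGCTG is present in the sequence.
PvuII does not cut: 0 sites.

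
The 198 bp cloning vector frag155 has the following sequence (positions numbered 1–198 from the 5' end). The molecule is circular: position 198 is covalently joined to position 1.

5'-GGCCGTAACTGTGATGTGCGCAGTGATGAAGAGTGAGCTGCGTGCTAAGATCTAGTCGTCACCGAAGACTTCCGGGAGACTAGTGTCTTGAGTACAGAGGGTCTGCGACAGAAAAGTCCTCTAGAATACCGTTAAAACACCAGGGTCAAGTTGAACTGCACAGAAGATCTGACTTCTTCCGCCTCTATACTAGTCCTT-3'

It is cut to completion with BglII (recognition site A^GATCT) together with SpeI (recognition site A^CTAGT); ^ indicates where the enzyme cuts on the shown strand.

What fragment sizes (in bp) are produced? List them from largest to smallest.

86, 57, 31, 24 bp

BglII sites (AGATCT) start at positions 48, 165.
BglII cuts after the first base of each site, so after positions 48, 165.
SpeI sites (ACTAGT) start at positions 79, 189.
SpeI cuts after the first base of each site, so after positions 79, 189.
Combined cut positions: 48, 79, 165, 189.
Circular molecule, 4 cuts → 4 fragments:
  49–79 → 31 bp
  80–165 → 86 bp
  166–189 → 24 bp
  190–198 then 1–48 → 9 + 48 = 57 bp
Sorted largest to smallest: 86, 57, 31, 24 bp.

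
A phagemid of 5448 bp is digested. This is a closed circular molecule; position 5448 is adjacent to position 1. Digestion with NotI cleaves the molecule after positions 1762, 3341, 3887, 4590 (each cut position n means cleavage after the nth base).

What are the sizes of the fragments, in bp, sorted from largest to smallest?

2620, 1579, 703, 546 bp

Circular molecule, 4 cuts → 4 fragments:
  3341 − 1762 = 1579 bp
  3887 − 3341 = 546 bp
  4590 − 3887 = 703 bp
  wrap: 5448 − 4590 + 1762 = 2620 bp
Sorted largest to smallest: 2620, 1579, 703, 546 bp.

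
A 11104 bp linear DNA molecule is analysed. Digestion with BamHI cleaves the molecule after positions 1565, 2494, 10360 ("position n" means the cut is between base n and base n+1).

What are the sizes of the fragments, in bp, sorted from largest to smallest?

Linear molecule, 3 cuts → 4 fragments:
  1565 − 0 = 1565 bp
  2494 − 1565 = 929 bp
  10360 − 2494 = 7866 bp
  11104 − 10360 = 744 bp
Sorted largest to smallest: 7866, 1565, 929, 744 bp.

7866, 1565, 929, 744 bp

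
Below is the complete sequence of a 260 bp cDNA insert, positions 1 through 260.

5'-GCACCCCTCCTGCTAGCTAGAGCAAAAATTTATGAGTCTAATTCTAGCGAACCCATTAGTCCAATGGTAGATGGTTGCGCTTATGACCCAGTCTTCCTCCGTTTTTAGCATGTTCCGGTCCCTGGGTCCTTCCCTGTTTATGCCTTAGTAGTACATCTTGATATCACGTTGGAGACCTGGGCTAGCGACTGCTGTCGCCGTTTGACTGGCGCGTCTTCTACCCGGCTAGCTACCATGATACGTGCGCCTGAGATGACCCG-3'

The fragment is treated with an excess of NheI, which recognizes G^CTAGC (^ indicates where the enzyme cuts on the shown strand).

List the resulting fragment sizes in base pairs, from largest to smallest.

NheI sites (GCTAGC) start at positions 12, 181, 225.
NheI cuts after the first base of each site, so after positions 12, 181, 225.
Linear molecule, 3 cuts → 4 fragments:
  1–12 → 12 bp
  13–181 → 169 bp
  182–225 → 44 bp
  226–260 → 35 bp
Sorted largest to smallest: 169, 44, 35, 12 bp.

169, 44, 35, 12 bp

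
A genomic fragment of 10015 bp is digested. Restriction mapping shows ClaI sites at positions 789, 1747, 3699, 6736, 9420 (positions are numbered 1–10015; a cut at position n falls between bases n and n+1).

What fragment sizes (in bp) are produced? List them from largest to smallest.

3037, 2684, 1952, 958, 789, 595 bp

Linear molecule, 5 cuts → 6 fragments:
  789 − 0 = 789 bp
  1747 − 789 = 958 bp
  3699 − 1747 = 1952 bp
  6736 − 3699 = 3037 bp
  9420 − 6736 = 2684 bp
  10015 − 9420 = 595 bp
Sorted largest to smallest: 3037, 2684, 1952, 958, 789, 595 bp.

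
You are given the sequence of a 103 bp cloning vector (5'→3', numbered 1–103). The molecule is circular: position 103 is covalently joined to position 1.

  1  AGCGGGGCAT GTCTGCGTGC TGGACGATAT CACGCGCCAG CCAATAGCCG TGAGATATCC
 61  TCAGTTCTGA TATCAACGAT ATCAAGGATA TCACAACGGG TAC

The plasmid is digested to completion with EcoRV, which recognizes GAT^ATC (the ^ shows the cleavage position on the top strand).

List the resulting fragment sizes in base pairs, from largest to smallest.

EcoRV sites (GATATC) start at positions 26, 54, 69, 78, 87.
EcoRV cuts after base 3 of each site, so after positions 28, 56, 71, 80, 89.
Circular molecule, 5 cuts → 5 fragments:
  29–56 → 28 bp
  57–71 → 15 bp
  72–80 → 9 bp
  81–89 → 9 bp
  90–103 then 1–28 → 14 + 28 = 42 bp
Sorted largest to smallest: 42, 28, 15, 9, 9 bp.

42, 28, 15, 9, 9 bp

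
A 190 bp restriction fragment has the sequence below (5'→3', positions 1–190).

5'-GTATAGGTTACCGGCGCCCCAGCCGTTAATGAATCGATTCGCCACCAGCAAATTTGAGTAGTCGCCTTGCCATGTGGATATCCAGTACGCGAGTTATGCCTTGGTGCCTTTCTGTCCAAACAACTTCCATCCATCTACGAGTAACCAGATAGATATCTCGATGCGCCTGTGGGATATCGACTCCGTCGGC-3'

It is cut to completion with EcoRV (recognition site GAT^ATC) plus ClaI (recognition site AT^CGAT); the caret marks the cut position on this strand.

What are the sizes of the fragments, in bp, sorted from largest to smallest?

75, 45, 34, 21, 15 bp

EcoRV sites (GATATC) start at positions 77, 152, 173.
EcoRV cuts after base 3 of each site, so after positions 79, 154, 175.
The ClaI site (ATCGAT) starts at position 33.
ClaI cuts after base 2 of each site, so after position 34.
Combined cut positions: 34, 79, 154, 175.
Linear molecule, 4 cuts → 5 fragments:
  1–34 → 34 bp
  35–79 → 45 bp
  80–154 → 75 bp
  155–175 → 21 bp
  176–190 → 15 bp
Sorted largest to smallest: 75, 45, 34, 21, 15 bp.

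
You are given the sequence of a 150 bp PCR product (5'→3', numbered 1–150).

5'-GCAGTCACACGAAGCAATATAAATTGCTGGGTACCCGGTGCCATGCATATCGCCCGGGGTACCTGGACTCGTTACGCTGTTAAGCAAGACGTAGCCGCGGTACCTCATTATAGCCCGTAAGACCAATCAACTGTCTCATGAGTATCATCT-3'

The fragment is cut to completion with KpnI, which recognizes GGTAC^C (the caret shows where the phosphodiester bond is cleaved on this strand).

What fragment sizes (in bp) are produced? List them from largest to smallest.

KpnI sites (GGTACC) start at positions 30, 58, 99.
KpnI cuts after base 5 of each site (before the last base), so after positions 34, 62, 103.
Linear molecule, 3 cuts → 4 fragments:
  1–34 → 34 bp
  35–62 → 28 bp
  63–103 → 41 bp
  104–150 → 47 bp
Sorted largest to smallest: 47, 41, 34, 28 bp.

47, 41, 34, 28 bp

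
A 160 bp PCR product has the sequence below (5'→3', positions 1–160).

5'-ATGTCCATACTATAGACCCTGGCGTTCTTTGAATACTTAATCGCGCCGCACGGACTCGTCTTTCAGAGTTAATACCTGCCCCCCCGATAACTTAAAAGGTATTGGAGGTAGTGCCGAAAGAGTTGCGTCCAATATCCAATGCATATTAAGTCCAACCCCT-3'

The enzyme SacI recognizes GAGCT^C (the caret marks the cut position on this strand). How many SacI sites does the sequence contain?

No occurrence of GAGCTC is present in the sequence.
SacI does not cut: 0 sites.

0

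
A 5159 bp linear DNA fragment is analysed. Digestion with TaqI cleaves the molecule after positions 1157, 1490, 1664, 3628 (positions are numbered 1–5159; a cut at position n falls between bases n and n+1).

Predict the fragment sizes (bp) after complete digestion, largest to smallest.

Linear molecule, 4 cuts → 5 fragments:
  1157 − 0 = 1157 bp
  1490 − 1157 = 333 bp
  1664 − 1490 = 174 bp
  3628 − 1664 = 1964 bp
  5159 − 3628 = 1531 bp
Sorted largest to smallest: 1964, 1531, 1157, 333, 174 bp.

1964, 1531, 1157, 333, 174 bp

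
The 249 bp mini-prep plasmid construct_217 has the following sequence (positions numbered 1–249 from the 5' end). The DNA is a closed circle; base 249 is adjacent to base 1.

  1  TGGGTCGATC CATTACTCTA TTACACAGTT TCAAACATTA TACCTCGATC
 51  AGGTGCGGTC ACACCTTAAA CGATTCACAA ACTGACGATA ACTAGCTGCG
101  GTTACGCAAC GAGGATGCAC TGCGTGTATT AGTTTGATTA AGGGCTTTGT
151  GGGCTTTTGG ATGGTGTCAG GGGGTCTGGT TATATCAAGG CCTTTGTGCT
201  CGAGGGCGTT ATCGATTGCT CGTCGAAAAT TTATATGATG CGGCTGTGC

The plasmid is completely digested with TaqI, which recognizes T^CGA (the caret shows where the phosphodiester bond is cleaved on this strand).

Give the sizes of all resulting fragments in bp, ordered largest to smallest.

TaqI sites (TCGA) start at positions 5, 45, 200, 212, 223.
TaqI cuts after the first base of each site, so after positions 5, 45, 200, 212, 223.
Circular molecule, 5 cuts → 5 fragments:
  6–45 → 40 bp
  46–200 → 155 bp
  201–212 → 12 bp
  213–223 → 11 bp
  224–249 then 1–5 → 26 + 5 = 31 bp
Sorted largest to smallest: 155, 40, 31, 12, 11 bp.

155, 40, 31, 12, 11 bp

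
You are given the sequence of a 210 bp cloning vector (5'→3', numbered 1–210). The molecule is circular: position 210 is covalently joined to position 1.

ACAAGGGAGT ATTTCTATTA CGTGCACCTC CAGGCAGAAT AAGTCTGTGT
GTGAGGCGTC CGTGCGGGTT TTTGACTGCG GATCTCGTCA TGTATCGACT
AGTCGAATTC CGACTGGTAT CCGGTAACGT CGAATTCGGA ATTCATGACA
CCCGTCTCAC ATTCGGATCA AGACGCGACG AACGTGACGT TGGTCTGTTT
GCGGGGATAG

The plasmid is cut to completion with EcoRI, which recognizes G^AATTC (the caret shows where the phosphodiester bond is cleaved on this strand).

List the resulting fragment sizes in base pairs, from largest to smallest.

176, 27, 7 bp

EcoRI sites (GAATTC) start at positions 105, 132, 139.
EcoRI cuts after the first base of each site, so after positions 105, 132, 139.
Circular molecule, 3 cuts → 3 fragments:
  106–132 → 27 bp
  133–139 → 7 bp
  140–210 then 1–105 → 71 + 105 = 176 bp
Sorted largest to smallest: 176, 27, 7 bp.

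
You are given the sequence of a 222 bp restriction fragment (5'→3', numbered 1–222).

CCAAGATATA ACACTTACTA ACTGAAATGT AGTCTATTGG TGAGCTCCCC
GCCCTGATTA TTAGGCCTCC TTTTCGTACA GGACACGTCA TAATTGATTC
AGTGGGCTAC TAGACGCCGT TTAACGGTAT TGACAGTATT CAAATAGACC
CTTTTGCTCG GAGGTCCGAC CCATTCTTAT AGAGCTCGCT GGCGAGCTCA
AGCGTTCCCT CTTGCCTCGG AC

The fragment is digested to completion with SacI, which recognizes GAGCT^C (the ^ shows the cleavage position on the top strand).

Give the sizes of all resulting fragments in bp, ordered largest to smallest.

SacI sites (GAGCTC) start at positions 42, 182, 194.
SacI cuts after base 5 of each site (before the last base), so after positions 46, 186, 198.
Linear molecule, 3 cuts → 4 fragments:
  1–46 → 46 bp
  47–186 → 140 bp
  187–198 → 12 bp
  199–222 → 24 bp
Sorted largest to smallest: 140, 46, 24, 12 bp.

140, 46, 24, 12 bp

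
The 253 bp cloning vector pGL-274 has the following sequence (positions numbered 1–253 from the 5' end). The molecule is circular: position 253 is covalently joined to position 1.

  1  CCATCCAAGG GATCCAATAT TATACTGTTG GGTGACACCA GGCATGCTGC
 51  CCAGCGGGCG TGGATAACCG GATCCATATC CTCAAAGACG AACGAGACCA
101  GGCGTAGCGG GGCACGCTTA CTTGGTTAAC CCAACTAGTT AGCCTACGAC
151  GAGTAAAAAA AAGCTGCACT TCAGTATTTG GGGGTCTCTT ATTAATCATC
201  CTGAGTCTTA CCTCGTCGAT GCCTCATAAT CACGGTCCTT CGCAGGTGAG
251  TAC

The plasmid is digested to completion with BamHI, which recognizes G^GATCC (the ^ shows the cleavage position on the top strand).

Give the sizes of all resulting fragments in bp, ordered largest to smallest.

BamHI sites (GGATCC) start at positions 10, 70.
BamHI cuts after the first base of each site, so after positions 10, 70.
Circular molecule, 2 cuts → 2 fragments:
  11–70 → 60 bp
  71–253 then 1–10 → 183 + 10 = 193 bp
Sorted largest to smallest: 193, 60 bp.

193, 60 bp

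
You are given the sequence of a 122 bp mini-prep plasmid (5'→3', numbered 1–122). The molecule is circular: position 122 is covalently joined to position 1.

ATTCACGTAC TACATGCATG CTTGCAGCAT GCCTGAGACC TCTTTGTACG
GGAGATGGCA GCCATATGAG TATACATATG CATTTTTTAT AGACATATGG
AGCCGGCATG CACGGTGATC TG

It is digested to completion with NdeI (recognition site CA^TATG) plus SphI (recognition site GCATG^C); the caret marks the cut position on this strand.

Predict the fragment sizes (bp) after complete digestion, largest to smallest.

33, 32, 19, 15, 12, 11 bp

NdeI sites (CATATG) start at positions 63, 75, 94.
NdeI cuts after base 2 of each site, so after positions 64, 76, 95.
SphI sites (GCATGC) start at positions 16, 27, 106.
SphI cuts after base 5 of each site (before the last base), so after positions 20, 31, 110.
Combined cut positions: 20, 31, 64, 76, 95, 110.
Circular molecule, 6 cuts → 6 fragments:
  21–31 → 11 bp
  32–64 → 33 bp
  65–76 → 12 bp
  77–95 → 19 bp
  96–110 → 15 bp
  111–122 then 1–20 → 12 + 20 = 32 bp
Sorted largest to smallest: 33, 32, 19, 15, 12, 11 bp.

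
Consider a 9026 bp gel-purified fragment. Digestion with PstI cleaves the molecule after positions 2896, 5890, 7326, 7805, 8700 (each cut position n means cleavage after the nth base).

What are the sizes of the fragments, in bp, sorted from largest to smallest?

Linear molecule, 5 cuts → 6 fragments:
  2896 − 0 = 2896 bp
  5890 − 2896 = 2994 bp
  7326 − 5890 = 1436 bp
  7805 − 7326 = 479 bp
  8700 − 7805 = 895 bp
  9026 − 8700 = 326 bp
Sorted largest to smallest: 2994, 2896, 1436, 895, 479, 326 bp.

2994, 2896, 1436, 895, 479, 326 bp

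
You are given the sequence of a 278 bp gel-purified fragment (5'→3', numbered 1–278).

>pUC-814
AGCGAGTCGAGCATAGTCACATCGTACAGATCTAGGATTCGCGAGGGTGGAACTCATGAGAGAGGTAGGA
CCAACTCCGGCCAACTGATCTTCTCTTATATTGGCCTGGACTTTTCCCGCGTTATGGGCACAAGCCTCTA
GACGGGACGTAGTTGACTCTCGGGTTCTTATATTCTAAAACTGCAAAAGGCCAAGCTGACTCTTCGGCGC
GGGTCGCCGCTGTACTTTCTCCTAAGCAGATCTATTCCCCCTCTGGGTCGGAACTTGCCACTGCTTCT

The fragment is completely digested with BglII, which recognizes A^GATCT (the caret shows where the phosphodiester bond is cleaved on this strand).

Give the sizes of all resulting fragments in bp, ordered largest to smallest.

210, 40, 28 bp

BglII sites (AGATCT) start at positions 28, 238.
BglII cuts after the first base of each site, so after positions 28, 238.
Linear molecule, 2 cuts → 3 fragments:
  1–28 → 28 bp
  29–238 → 210 bp
  239–278 → 40 bp
Sorted largest to smallest: 210, 40, 28 bp.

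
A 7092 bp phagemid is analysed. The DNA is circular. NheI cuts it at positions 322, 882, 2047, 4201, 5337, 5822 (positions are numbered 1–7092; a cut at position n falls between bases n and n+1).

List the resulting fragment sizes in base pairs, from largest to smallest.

2154, 1592, 1165, 1136, 560, 485 bp

Circular molecule, 6 cuts → 6 fragments:
  882 − 322 = 560 bp
  2047 − 882 = 1165 bp
  4201 − 2047 = 2154 bp
  5337 − 4201 = 1136 bp
  5822 − 5337 = 485 bp
  wrap: 7092 − 5822 + 322 = 1592 bp
Sorted largest to smallest: 2154, 1592, 1165, 1136, 560, 485 bp.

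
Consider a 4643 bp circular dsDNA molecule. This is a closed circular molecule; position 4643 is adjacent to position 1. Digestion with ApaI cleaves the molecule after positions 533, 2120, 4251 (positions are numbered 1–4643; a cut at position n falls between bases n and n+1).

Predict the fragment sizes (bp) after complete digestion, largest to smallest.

Circular molecule, 3 cuts → 3 fragments:
  2120 − 533 = 1587 bp
  4251 − 2120 = 2131 bp
  wrap: 4643 − 4251 + 533 = 925 bp
Sorted largest to smallest: 2131, 1587, 925 bp.

2131, 1587, 925 bp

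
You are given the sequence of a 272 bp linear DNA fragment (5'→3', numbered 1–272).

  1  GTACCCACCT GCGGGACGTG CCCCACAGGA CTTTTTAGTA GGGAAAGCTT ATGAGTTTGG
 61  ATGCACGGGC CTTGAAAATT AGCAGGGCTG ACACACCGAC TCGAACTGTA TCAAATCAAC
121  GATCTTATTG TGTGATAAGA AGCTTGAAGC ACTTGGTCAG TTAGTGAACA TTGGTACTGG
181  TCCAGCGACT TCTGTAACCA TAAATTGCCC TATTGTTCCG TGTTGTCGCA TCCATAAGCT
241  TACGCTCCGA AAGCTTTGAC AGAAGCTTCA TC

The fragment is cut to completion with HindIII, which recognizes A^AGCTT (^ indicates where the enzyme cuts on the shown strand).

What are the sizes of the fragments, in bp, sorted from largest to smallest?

HindIII sites (AAGCTT) start at positions 45, 140, 236, 251, 263.
HindIII cuts after the first base of each site, so after positions 45, 140, 236, 251, 263.
Linear molecule, 5 cuts → 6 fragments:
  1–45 → 45 bp
  46–140 → 95 bp
  141–236 → 96 bp
  237–251 → 15 bp
  252–263 → 12 bp
  264–272 → 9 bp
Sorted largest to smallest: 96, 95, 45, 15, 12, 9 bp.

96, 95, 45, 15, 12, 9 bp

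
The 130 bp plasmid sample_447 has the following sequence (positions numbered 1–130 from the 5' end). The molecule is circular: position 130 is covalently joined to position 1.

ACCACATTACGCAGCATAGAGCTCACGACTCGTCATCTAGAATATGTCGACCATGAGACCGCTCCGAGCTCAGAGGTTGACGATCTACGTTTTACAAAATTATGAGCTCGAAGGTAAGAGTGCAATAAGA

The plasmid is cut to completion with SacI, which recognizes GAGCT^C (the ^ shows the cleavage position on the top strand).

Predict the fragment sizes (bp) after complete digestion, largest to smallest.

47, 45, 38 bp

SacI sites (GAGCTC) start at positions 19, 66, 104.
SacI cuts after base 5 of each site (before the last base), so after positions 23, 70, 108.
Circular molecule, 3 cuts → 3 fragments:
  24–70 → 47 bp
  71–108 → 38 bp
  109–130 then 1–23 → 22 + 23 = 45 bp
Sorted largest to smallest: 47, 45, 38 bp.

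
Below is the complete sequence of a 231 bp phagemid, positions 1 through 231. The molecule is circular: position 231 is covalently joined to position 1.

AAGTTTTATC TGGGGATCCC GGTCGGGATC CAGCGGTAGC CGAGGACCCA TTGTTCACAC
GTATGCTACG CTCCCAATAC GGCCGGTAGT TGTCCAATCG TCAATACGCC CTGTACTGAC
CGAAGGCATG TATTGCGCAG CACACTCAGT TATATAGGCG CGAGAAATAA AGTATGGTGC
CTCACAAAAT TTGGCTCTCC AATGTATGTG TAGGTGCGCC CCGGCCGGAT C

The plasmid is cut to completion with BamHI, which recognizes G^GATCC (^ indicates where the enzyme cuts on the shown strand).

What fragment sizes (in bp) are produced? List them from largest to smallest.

219, 12 bp

BamHI sites (GGATCC) start at positions 14, 26.
BamHI cuts after the first base of each site, so after positions 14, 26.
Circular molecule, 2 cuts → 2 fragments:
  15–26 → 12 bp
  27–231 then 1–14 → 205 + 14 = 219 bp
Sorted largest to smallest: 219, 12 bp.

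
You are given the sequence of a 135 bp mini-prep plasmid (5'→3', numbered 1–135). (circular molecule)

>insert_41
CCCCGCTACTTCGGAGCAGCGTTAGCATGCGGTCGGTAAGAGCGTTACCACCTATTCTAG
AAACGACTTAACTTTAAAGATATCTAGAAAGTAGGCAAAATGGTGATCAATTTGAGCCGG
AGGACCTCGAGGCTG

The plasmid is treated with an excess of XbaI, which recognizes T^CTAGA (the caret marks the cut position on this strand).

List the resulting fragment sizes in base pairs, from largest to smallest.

XbaI sites (TCTAGA) start at positions 56, 83.
XbaI cuts after the first base of each site, so after positions 56, 83.
Circular molecule, 2 cuts → 2 fragments:
  57–83 → 27 bp
  84–135 then 1–56 → 52 + 56 = 108 bp
Sorted largest to smallest: 108, 27 bp.

108, 27 bp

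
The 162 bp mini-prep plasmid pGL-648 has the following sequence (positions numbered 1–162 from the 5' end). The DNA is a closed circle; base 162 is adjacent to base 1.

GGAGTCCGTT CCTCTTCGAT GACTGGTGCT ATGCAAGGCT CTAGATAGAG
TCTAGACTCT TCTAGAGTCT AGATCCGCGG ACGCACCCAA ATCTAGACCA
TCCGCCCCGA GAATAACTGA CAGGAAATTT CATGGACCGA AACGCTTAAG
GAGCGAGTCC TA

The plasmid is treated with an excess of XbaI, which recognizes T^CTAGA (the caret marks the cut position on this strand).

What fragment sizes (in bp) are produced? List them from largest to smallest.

110, 24, 11, 10, 7 bp

XbaI sites (TCTAGA) start at positions 40, 51, 61, 68, 92.
XbaI cuts after the first base of each site, so after positions 40, 51, 61, 68, 92.
Circular molecule, 5 cuts → 5 fragments:
  41–51 → 11 bp
  52–61 → 10 bp
  62–68 → 7 bp
  69–92 → 24 bp
  93–162 then 1–40 → 70 + 40 = 110 bp
Sorted largest to smallest: 110, 24, 11, 10, 7 bp.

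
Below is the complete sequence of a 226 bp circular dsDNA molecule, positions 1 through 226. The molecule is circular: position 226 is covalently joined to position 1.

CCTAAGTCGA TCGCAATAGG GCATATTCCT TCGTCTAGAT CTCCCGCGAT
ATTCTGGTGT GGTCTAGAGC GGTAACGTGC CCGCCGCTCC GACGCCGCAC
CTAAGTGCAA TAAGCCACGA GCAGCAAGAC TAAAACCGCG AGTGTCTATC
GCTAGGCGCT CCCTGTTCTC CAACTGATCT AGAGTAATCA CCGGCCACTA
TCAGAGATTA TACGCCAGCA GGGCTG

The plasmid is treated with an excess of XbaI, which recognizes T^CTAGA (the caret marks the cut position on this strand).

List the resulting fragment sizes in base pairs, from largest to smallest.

XbaI sites (TCTAGA) start at positions 34, 63, 178.
XbaI cuts after the first base of each site, so after positions 34, 63, 178.
Circular molecule, 3 cuts → 3 fragments:
  35–63 → 29 bp
  64–178 → 115 bp
  179–226 then 1–34 → 48 + 34 = 82 bp
Sorted largest to smallest: 115, 82, 29 bp.

115, 82, 29 bp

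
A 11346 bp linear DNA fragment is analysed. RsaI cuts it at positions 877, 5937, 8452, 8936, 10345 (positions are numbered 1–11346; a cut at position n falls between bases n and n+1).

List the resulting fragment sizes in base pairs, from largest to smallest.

5060, 2515, 1409, 1001, 877, 484 bp

Linear molecule, 5 cuts → 6 fragments:
  877 − 0 = 877 bp
  5937 − 877 = 5060 bp
  8452 − 5937 = 2515 bp
  8936 − 8452 = 484 bp
  10345 − 8936 = 1409 bp
  11346 − 10345 = 1001 bp
Sorted largest to smallest: 5060, 2515, 1409, 1001, 877, 484 bp.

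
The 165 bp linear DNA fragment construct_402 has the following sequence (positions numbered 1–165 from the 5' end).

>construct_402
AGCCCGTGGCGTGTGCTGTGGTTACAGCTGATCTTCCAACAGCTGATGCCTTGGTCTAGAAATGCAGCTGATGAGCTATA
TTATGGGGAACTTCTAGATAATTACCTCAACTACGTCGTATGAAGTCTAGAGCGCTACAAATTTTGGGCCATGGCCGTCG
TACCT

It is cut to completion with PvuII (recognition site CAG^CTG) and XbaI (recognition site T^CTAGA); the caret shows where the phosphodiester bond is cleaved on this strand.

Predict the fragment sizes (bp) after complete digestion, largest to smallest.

39, 33, 27, 26, 15, 13, 12 bp

PvuII sites (CAGCTG) start at positions 25, 40, 65.
PvuII cuts after base 3 of each site, so after positions 27, 42, 67.
XbaI sites (TCTAGA) start at positions 55, 93, 126.
XbaI cuts after the first base of each site, so after positions 55, 93, 126.
Combined cut positions: 27, 42, 55, 67, 93, 126.
Linear molecule, 6 cuts → 7 fragments:
  1–27 → 27 bp
  28–42 → 15 bp
  43–55 → 13 bp
  56–67 → 12 bp
  68–93 → 26 bp
  94–126 → 33 bp
  127–165 → 39 bp
Sorted largest to smallest: 39, 33, 27, 26, 15, 13, 12 bp.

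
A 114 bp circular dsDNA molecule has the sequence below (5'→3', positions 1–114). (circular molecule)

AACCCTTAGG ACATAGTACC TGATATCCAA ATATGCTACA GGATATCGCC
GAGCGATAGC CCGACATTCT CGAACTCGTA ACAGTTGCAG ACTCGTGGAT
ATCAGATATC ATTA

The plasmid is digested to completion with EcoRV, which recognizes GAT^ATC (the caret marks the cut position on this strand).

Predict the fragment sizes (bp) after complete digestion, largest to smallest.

EcoRV sites (GATATC) start at positions 22, 42, 98, 105.
EcoRV cuts after base 3 of each site, so after positions 24, 44, 100, 107.
Circular molecule, 4 cuts → 4 fragments:
  25–44 → 20 bp
  45–100 → 56 bp
  101–107 → 7 bp
  108–114 then 1–24 → 7 + 24 = 31 bp
Sorted largest to smallest: 56, 31, 20, 7 bp.

56, 31, 20, 7 bp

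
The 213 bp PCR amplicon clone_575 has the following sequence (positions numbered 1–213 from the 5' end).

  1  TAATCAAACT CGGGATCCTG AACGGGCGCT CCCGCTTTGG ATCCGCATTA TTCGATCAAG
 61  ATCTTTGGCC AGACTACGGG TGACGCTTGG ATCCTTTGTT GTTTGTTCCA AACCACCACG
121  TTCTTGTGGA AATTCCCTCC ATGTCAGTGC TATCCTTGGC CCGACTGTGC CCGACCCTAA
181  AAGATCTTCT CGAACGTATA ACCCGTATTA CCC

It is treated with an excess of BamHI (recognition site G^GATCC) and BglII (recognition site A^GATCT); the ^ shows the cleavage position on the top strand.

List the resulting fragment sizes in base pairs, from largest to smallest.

93, 31, 30, 26, 20, 13 bp

BamHI sites (GGATCC) start at positions 13, 39, 89.
BamHI cuts after the first base of each site, so after positions 13, 39, 89.
BglII sites (AGATCT) start at positions 59, 182.
BglII cuts after the first base of each site, so after positions 59, 182.
Combined cut positions: 13, 39, 59, 89, 182.
Linear molecule, 5 cuts → 6 fragments:
  1–13 → 13 bp
  14–39 → 26 bp
  40–59 → 20 bp
  60–89 → 30 bp
  90–182 → 93 bp
  183–213 → 31 bp
Sorted largest to smallest: 93, 31, 30, 26, 20, 13 bp.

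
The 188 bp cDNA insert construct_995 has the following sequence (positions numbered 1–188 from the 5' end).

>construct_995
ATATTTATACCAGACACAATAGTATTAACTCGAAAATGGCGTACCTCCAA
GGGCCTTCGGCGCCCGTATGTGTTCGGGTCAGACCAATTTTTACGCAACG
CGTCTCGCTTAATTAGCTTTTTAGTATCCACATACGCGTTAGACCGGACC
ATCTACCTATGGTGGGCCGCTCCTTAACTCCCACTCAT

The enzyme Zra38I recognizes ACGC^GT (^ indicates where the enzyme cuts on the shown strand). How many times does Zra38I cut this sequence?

2

ACGCGT occurs starting at positions 98, 134.
Zra38I cuts at 2 sites.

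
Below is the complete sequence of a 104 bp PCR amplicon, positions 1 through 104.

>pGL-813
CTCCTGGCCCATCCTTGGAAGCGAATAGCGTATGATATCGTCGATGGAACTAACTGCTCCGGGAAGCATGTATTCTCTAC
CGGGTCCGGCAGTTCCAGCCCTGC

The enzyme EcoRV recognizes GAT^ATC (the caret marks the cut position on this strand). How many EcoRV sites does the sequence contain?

1

GATATC occurs starting at position 34.
EcoRV cuts at 1 site.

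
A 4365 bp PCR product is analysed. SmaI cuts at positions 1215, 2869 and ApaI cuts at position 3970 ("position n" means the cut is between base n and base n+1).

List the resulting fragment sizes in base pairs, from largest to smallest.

1654, 1215, 1101, 395 bp

Combined cut positions (sorted): 1215, 2869, 3970.
Linear molecule, 3 cuts → 4 fragments:
  1215 − 0 = 1215 bp
  2869 − 1215 = 1654 bp
  3970 − 2869 = 1101 bp
  4365 − 3970 = 395 bp
Sorted largest to smallest: 1654, 1215, 1101, 395 bp.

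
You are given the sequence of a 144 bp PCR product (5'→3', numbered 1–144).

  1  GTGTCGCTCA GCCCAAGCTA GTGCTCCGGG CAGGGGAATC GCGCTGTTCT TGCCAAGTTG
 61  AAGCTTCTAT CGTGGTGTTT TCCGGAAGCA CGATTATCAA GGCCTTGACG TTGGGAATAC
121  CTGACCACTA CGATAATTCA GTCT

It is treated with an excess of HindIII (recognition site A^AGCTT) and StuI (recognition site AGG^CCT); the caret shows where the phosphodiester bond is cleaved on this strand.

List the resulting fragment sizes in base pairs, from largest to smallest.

The HindIII site (AAGCTT) starts at position 61.
HindIII cuts after the first base of each site, so after position 61.
The StuI site (AGGCCT) starts at position 100.
StuI cuts after base 3 of each site, so after position 102.
Combined cut positions: 61, 102.
Linear molecule, 2 cuts → 3 fragments:
  1–61 → 61 bp
  62–102 → 41 bp
  103–144 → 42 bp
Sorted largest to smallest: 61, 42, 41 bp.

61, 42, 41 bp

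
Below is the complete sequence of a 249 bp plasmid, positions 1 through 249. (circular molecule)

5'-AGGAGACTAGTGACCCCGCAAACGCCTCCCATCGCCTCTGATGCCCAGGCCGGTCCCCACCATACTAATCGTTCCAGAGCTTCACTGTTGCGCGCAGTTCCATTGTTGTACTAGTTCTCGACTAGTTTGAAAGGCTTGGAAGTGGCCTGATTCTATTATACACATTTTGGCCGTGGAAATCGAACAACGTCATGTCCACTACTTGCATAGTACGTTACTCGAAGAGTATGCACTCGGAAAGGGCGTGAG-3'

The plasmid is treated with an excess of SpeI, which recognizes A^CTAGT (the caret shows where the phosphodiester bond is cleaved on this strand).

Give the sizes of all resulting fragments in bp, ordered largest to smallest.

SpeI sites (ACTAGT) start at positions 6, 110, 121.
SpeI cuts after the first base of each site, so after positions 6, 110, 121.
Circular molecule, 3 cuts → 3 fragments:
  7–110 → 104 bp
  111–121 → 11 bp
  122–249 then 1–6 → 128 + 6 = 134 bp
Sorted largest to smallest: 134, 104, 11 bp.

134, 104, 11 bp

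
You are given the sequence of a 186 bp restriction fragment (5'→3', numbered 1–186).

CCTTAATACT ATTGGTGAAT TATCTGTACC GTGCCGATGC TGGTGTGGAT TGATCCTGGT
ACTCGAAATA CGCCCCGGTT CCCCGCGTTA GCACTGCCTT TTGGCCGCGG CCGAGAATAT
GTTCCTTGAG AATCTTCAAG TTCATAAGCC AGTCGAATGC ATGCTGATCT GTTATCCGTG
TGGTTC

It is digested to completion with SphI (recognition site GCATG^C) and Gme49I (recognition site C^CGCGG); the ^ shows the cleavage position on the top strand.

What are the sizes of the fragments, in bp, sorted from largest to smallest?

The SphI site (GCATGC) starts at position 159.
SphI cuts after base 5 of each site (before the last base), so after position 163.
The Gme49I site (CCGCGG) starts at position 105.
Gme49I cuts after the first base of each site, so after position 105.
Combined cut positions: 105, 163.
Linear molecule, 2 cuts → 3 fragments:
  1–105 → 105 bp
  106–163 → 58 bp
  164–186 → 23 bp
Sorted largest to smallest: 105, 58, 23 bp.

105, 58, 23 bp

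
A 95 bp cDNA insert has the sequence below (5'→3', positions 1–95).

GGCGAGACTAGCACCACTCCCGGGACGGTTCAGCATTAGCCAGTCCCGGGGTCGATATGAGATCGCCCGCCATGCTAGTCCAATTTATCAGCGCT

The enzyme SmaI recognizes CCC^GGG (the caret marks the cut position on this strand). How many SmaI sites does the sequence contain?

CCCGGG occurs starting at positions 19, 45.
SmaI cuts at 2 sites.

2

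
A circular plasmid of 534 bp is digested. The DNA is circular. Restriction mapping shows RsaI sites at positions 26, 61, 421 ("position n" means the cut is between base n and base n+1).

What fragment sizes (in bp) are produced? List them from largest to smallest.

Circular molecule, 3 cuts → 3 fragments:
  61 − 26 = 35 bp
  421 − 61 = 360 bp
  wrap: 534 − 421 + 26 = 139 bp
Sorted largest to smallest: 360, 139, 35 bp.

360, 139, 35 bp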